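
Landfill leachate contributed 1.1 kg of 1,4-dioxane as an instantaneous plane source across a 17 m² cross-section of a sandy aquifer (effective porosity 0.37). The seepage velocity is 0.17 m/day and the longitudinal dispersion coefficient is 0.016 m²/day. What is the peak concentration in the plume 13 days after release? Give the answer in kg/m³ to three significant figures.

The peak of an instantaneous 1D plume sits at x = vt; there the Gaussian factor is 1 and C_max = M/(n_e·A·√(4πDt)), where n_e·A is the pore area the mass is dissolved in.
√(4πDt) = √(4π × 0.016 × 13) = 1.617 m, so C_max = 1.1/(0.37 × 17 × 1.617) = 0.108 kg/m³.

0.108 kg/m³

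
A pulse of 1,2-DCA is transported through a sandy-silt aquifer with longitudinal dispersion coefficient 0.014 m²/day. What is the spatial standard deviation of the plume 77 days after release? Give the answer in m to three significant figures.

1.47 m

Dispersive spreading gives a Gaussian with σ² = 2Dt; advection only shifts the center.
σ = √(2 × 0.014 × 77) = 1.47 m.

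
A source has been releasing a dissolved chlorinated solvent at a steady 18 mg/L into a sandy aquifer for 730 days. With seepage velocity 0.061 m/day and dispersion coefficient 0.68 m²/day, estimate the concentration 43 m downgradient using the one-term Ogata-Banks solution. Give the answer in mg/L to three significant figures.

9.35 mg/L

For a continuous step input, C/C₀ ≈ ½·erfc((x−vt)/(2√(Dt))).
vt = 0.061 × 730 = 44.53 m and 2√(Dt) = 2√(0.68 × 730) = 44.56 m.
Argument (x−vt)/(2√(Dt)) = (43 − 44.53)/44.56 = -0.03434; ½·erfc(-0.03434) = 0.5194.
C = 18 × 0.5194 = 9.35 mg/L.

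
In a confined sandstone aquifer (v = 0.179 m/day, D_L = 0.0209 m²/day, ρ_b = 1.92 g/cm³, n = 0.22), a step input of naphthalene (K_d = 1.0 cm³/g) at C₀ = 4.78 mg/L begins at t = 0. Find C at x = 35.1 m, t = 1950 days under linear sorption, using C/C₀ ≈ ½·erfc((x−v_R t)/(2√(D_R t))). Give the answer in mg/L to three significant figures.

Retardation factor R = 1 + ρ_b·K_d/n = 1 + 1.92 × 1.0/0.22 = 9.727.
Sorption retards both mechanisms: v_R = v/R = 0.01840 m/day, D_R = D/R = 0.002149 m²/day.
v_R·t = 0.01840 × 1950 = 35.88 m; 2√(D_R t) = 4.094 m; argument = (35.1 − 35.88)/4.094 = -0.1905.
C = C₀ × ½·erfc(-0.1905) = 4.78 × 0.6062 = 2.90 mg/L.

2.90 mg/L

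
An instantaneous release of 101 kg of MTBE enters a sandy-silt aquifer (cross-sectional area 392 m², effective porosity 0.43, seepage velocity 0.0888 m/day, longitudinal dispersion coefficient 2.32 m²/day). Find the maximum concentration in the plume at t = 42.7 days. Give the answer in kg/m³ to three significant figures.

The peak of an instantaneous 1D plume sits at x = vt; there the Gaussian factor is 1 and C_max = M/(n_e·A·√(4πDt)), where n_e·A is the pore area the mass is dissolved in.
√(4πDt) = √(4π × 2.32 × 42.7) = 35.28 m, so C_max = 101/(0.43 × 392 × 35.28) = 0.0170 kg/m³.

0.0170 kg/m³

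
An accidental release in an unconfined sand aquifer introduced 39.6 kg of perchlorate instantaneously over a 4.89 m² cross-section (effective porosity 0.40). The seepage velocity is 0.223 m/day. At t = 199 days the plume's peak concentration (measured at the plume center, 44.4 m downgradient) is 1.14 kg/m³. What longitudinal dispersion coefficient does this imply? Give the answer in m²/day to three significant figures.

At the plume center C_max = M/(n_e·A·√(4πDt)), so D = M²/(4πt·(n_e·A·C_max)²).
n_e·A·C_max = 0.40 × 4.89 × 1.14 = 2.230 kg/m.
D = 39.6²/(4π × 199 × 2.230²) = 0.126 m²/day.

0.126 m²/day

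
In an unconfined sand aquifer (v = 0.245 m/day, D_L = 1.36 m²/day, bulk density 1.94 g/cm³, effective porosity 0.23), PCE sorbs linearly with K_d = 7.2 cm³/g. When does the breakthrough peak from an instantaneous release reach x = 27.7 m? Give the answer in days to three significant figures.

Retardation factor R = 1 + ρ_b·K_d/n = 1 + 1.94 × 7.2/0.23 = 61.73.
Sorption retards both mechanisms: v_R = v/R = 0.003969 m/day, D_R = D/R = 0.02203 m²/day.
Peak time from v_R²t² + 2D_R t − x² = 0: t = (√(D_R² + v_R²x²) − D_R)/v_R².
√(D_R² + v_R²x²) = √(0.02203² + 0.003969² × 27.7²) = 0.1121; v_R² = 1.575e-05.
t = (0.1121 − 0.02203)/1.575e-05 = 5720 days.

5720 days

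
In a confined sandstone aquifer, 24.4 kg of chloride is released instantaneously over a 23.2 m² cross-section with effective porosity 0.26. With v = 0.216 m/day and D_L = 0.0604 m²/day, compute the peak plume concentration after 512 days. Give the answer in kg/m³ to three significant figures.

0.205 kg/m³

The peak of an instantaneous 1D plume sits at x = vt; there the Gaussian factor is 1 and C_max = M/(n_e·A·√(4πDt)), where n_e·A is the pore area the mass is dissolved in.
√(4πDt) = √(4π × 0.0604 × 512) = 19.71 m, so C_max = 24.4/(0.26 × 23.2 × 19.71) = 0.205 kg/m³.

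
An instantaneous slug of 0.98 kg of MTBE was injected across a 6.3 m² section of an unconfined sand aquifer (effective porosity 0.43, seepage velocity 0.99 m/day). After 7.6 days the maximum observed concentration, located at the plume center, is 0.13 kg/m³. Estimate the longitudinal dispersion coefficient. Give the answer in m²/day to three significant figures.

At the plume center C_max = M/(n_e·A·√(4πDt)), so D = M²/(4πt·(n_e·A·C_max)²).
n_e·A·C_max = 0.43 × 6.3 × 0.13 = 0.3522 kg/m.
D = 0.98²/(4π × 7.6 × 0.3522²) = 0.0811 m²/day.

0.0811 m²/day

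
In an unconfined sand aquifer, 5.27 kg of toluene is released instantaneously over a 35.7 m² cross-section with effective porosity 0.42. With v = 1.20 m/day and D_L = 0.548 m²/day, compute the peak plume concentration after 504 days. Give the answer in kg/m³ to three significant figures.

0.00597 kg/m³

The peak of an instantaneous 1D plume sits at x = vt; there the Gaussian factor is 1 and C_max = M/(n_e·A·√(4πDt)), where n_e·A is the pore area the mass is dissolved in.
√(4πDt) = √(4π × 0.548 × 504) = 58.91 m, so C_max = 5.27/(0.42 × 35.7 × 58.91) = 0.00597 kg/m³.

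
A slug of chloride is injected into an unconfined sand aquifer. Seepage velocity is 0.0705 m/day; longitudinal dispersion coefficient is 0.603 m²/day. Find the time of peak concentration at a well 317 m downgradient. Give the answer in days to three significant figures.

For the 1D instantaneous-source solution, setting ∂C/∂t = 0 at fixed x gives v²t² + 2Dt − x² = 0, so t = (√(D² + v²x²) − D)/v².
√(D² + v²x²) = √(0.603² + 0.0705² × 317²) = 22.36; v² = 0.00497025.
t = (22.36 − 0.603)/0.00497025 = 4380 days (vs. the pure-advection estimate x/v = 4500 d).

4380 days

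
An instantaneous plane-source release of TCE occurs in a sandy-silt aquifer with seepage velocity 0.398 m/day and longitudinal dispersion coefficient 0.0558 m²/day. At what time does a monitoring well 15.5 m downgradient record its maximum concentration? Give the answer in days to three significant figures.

38.6 days

For the 1D instantaneous-source solution, setting ∂C/∂t = 0 at fixed x gives v²t² + 2Dt − x² = 0, so t = (√(D² + v²x²) − D)/v².
√(D² + v²x²) = √(0.0558² + 0.398² × 15.5²) = 6.169; v² = 0.158404.
t = (6.169 − 0.0558)/0.158404 = 38.6 days (vs. the pure-advection estimate x/v = 38.9 d).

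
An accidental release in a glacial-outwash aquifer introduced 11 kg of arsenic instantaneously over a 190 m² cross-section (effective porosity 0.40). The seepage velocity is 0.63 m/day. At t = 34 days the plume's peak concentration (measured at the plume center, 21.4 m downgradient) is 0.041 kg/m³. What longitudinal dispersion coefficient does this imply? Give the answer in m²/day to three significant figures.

0.0292 m²/day

At the plume center C_max = M/(n_e·A·√(4πDt)), so D = M²/(4πt·(n_e·A·C_max)²).
n_e·A·C_max = 0.40 × 190 × 0.041 = 3.116 kg/m.
D = 11²/(4π × 34 × 3.116²) = 0.0292 m²/day.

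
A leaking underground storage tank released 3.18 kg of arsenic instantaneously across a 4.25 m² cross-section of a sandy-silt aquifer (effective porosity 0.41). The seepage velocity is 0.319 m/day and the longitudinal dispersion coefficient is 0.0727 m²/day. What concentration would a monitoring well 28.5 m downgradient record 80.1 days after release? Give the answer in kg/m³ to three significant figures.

For an instantaneous plane source, C(x,t) = M/(n_e·A·√(4πDt)) · exp(−(x−vt)²/(4Dt)), with n_e·A the pore (flow) area.
Plume center vt = 0.319 × 80.1 = 25.5519 m, so the well at 28.5 m is 2.9481 m downgradient of the peak.
√(4πDt) = 8.554 m, giving peak height M/(n_e·A·√(4πDt)) = 3.18/(0.41 × 4.25 × 8.554) = 0.2133 kg/m³.
(x−vt)²/(4Dt) = (2.9481)²/(4 × 0.0727 × 80.1) = 0.3731; exp(−0.3731) = 0.6886.
C = 0.2133 × 0.6886 = 0.147 kg/m³.

0.147 kg/m³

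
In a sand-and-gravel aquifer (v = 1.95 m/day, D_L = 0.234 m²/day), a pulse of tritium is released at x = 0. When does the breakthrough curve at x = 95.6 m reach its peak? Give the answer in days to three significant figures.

49.0 days

For the 1D instantaneous-source solution, setting ∂C/∂t = 0 at fixed x gives v²t² + 2Dt − x² = 0, so t = (√(D² + v²x²) − D)/v².
√(D² + v²x²) = √(0.234² + 1.95² × 95.6²) = 186.4; v² = 3.8025.
t = (186.4 − 0.234)/3.8025 = 49.0 days (vs. the pure-advection estimate x/v = 49.0 d).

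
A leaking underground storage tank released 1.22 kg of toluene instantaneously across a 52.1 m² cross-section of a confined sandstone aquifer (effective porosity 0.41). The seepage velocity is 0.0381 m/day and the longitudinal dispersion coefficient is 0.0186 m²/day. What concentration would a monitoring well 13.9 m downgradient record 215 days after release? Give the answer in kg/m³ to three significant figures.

0.00105 kg/m³

For an instantaneous plane source, C(x,t) = M/(n_e·A·√(4πDt)) · exp(−(x−vt)²/(4Dt)), with n_e·A the pore (flow) area.
Plume center vt = 0.0381 × 215 = 8.1915 m, so the well at 13.9 m is 5.7085 m downgradient of the peak.
√(4πDt) = 7.089 m, giving peak height M/(n_e·A·√(4πDt)) = 1.22/(0.41 × 52.1 × 7.089) = 0.008057 kg/m³.
(x−vt)²/(4Dt) = (5.7085)²/(4 × 0.0186 × 215) = 2.037; exp(−2.037) = 0.1304.
C = 0.008057 × 0.1304 = 0.00105 kg/m³.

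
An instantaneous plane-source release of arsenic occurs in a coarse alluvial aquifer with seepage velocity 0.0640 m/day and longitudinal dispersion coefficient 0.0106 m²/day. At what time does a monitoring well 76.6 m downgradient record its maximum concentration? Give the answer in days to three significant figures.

For the 1D instantaneous-source solution, setting ∂C/∂t = 0 at fixed x gives v²t² + 2Dt − x² = 0, so t = (√(D² + v²x²) − D)/v².
√(D² + v²x²) = √(0.0106² + 0.0640² × 76.6²) = 4.902; v² = 0.004096.
t = (4.902 − 0.0106)/0.004096 = 1190 days (vs. the pure-advection estimate x/v = 1200 d).

1190 days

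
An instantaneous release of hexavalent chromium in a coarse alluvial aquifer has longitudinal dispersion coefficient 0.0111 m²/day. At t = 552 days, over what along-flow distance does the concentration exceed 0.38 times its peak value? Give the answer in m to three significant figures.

The plume is Gaussian with σ = √(2Dt) = √(2 × 0.0111 × 552) = 3.501 m.
C/C_peak = exp(−Δx²/(2σ²)) = 0.38 ⇒ Δx = σ·√(−2 ln 0.38) = 3.501 × 1.391 = 4.870 m.
Width = 2Δx = 9.74 m.

9.74 m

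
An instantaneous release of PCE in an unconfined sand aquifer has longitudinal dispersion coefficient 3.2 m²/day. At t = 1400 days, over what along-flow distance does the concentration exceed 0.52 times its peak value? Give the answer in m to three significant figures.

217 m

The plume is Gaussian with σ = √(2Dt) = √(2 × 3.2 × 1400) = 94.66 m.
C/C_peak = exp(−Δx²/(2σ²)) = 0.52 ⇒ Δx = σ·√(−2 ln 0.52) = 94.66 × 1.144 = 108.3 m.
Width = 2Δx = 217 m.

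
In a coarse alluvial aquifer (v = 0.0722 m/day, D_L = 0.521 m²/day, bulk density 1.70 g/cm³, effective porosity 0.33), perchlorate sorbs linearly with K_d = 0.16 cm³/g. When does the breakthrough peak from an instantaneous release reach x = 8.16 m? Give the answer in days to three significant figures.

92.9 days

Retardation factor R = 1 + ρ_b·K_d/n = 1 + 1.70 × 0.16/0.33 = 1.824.
Sorption retards both mechanisms: v_R = v/R = 0.03958 m/day, D_R = D/R = 0.2856 m²/day.
Peak time from v_R²t² + 2D_R t − x² = 0: t = (√(D_R² + v_R²x²) − D_R)/v_R².
√(D_R² + v_R²x²) = √(0.2856² + 0.03958² × 8.16²) = 0.4311; v_R² = 0.001567.
t = (0.4311 − 0.2856)/0.001567 = 92.9 days.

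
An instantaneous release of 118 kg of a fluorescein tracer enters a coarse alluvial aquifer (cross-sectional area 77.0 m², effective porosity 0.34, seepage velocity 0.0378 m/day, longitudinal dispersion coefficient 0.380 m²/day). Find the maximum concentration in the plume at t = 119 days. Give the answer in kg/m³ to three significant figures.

0.189 kg/m³

The peak of an instantaneous 1D plume sits at x = vt; there the Gaussian factor is 1 and C_max = M/(n_e·A·√(4πDt)), where n_e·A is the pore area the mass is dissolved in.
√(4πDt) = √(4π × 0.380 × 119) = 23.84 m, so C_max = 118/(0.34 × 77.0 × 23.84) = 0.189 kg/m³.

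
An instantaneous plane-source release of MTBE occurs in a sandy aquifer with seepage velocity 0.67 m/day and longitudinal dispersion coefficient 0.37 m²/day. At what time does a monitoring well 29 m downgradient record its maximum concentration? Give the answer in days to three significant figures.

For the 1D instantaneous-source solution, setting ∂C/∂t = 0 at fixed x gives v²t² + 2Dt − x² = 0, so t = (√(D² + v²x²) − D)/v².
√(D² + v²x²) = √(0.37² + 0.67² × 29²) = 19.43; v² = 0.4489.
t = (19.43 − 0.37)/0.4489 = 42.5 days (vs. the pure-advection estimate x/v = 43.3 d).

42.5 days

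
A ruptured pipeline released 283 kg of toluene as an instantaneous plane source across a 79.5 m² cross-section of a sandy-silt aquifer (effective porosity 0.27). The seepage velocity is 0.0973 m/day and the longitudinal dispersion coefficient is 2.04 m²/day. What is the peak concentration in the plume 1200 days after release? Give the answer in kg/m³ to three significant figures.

0.0752 kg/m³

The peak of an instantaneous 1D plume sits at x = vt; there the Gaussian factor is 1 and C_max = M/(n_e·A·√(4πDt)), where n_e·A is the pore area the mass is dissolved in.
√(4πDt) = √(4π × 2.04 × 1200) = 175.4 m, so C_max = 283/(0.27 × 79.5 × 175.4) = 0.0752 kg/m³.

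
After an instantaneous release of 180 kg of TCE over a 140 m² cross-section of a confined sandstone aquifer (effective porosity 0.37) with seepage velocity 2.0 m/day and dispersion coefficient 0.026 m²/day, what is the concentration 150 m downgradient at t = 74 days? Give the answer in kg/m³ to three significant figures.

For an instantaneous plane source, C(x,t) = M/(n_e·A·√(4πDt)) · exp(−(x−vt)²/(4Dt)), with n_e·A the pore (flow) area.
Plume center vt = 2.0 × 74 = 148 m, so the well at 150 m is 2 m downgradient of the peak.
√(4πDt) = 4.917 m, giving peak height M/(n_e·A·√(4πDt)) = 180/(0.37 × 140 × 4.917) = 0.7067 kg/m³.
(x−vt)²/(4Dt) = (2)²/(4 × 0.026 × 74) = 0.5198; exp(−0.5198) = 0.5946.
C = 0.7067 × 0.5946 = 0.420 kg/m³.

0.420 kg/m³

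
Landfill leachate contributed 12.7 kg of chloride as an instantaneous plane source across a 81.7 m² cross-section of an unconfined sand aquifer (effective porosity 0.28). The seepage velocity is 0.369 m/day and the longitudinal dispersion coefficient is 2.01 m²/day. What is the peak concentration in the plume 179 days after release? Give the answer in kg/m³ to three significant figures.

0.00826 kg/m³

The peak of an instantaneous 1D plume sits at x = vt; there the Gaussian factor is 1 and C_max = M/(n_e·A·√(4πDt)), where n_e·A is the pore area the mass is dissolved in.
√(4πDt) = √(4π × 2.01 × 179) = 67.24 m, so C_max = 12.7/(0.28 × 81.7 × 67.24) = 0.00826 kg/m³.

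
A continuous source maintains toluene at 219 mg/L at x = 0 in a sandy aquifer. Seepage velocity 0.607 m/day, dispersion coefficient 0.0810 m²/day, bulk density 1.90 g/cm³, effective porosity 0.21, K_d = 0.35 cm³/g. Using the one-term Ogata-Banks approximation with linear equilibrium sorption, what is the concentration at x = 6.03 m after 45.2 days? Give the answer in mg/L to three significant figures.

Retardation factor R = 1 + ρ_b·K_d/n = 1 + 1.90 × 0.35/0.21 = 4.167.
Sorption retards both mechanisms: v_R = v/R = 0.1457 m/day, D_R = D/R = 0.01944 m²/day.
v_R·t = 0.1457 × 45.2 = 6.58564 m; 2√(D_R t) = 1.875 m; argument = (6.03 − 6.58564)/1.875 = -0.2963.
C = C₀ × ½·erfc(-0.2963) = 219 × 0.6624 = 145 mg/L.

145 mg/L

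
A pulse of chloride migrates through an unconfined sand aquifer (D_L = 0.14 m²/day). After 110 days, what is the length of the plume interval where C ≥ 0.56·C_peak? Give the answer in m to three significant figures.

The plume is Gaussian with σ = √(2Dt) = √(2 × 0.14 × 110) = 5.550 m.
C/C_peak = exp(−Δx²/(2σ²)) = 0.56 ⇒ Δx = σ·√(−2 ln 0.56) = 5.550 × 1.077 = 5.977 m.
Width = 2Δx = 12.0 m.

12.0 m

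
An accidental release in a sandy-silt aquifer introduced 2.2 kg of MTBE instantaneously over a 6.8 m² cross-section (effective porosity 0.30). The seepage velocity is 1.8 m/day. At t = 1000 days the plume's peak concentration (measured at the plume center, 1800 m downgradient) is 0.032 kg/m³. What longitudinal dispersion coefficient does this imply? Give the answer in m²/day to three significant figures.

At the plume center C_max = M/(n_e·A·√(4πDt)), so D = M²/(4πt·(n_e·A·C_max)²).
n_e·A·C_max = 0.30 × 6.8 × 0.032 = 0.06528 kg/m.
D = 2.2²/(4π × 1000 × 0.06528²) = 0.0904 m²/day.

0.0904 m²/day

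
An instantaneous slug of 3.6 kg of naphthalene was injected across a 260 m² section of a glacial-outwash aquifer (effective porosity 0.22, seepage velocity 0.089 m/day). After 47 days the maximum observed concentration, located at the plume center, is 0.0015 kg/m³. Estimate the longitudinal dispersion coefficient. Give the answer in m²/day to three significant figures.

2.98 m²/day

At the plume center C_max = M/(n_e·A·√(4πDt)), so D = M²/(4πt·(n_e·A·C_max)²).
n_e·A·C_max = 0.22 × 260 × 0.0015 = 0.08580 kg/m.
D = 3.6²/(4π × 47 × 0.08580²) = 2.98 m²/day.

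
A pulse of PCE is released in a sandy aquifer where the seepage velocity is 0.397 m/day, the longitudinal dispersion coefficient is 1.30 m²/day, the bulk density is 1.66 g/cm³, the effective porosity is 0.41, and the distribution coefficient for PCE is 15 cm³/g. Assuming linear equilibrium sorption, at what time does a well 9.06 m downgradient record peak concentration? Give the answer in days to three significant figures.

989 days

Retardation factor R = 1 + ρ_b·K_d/n = 1 + 1.66 × 15/0.41 = 61.73.
Sorption retards both mechanisms: v_R = v/R = 0.006431 m/day, D_R = D/R = 0.02106 m²/day.
Peak time from v_R²t² + 2D_R t − x² = 0: t = (√(D_R² + v_R²x²) − D_R)/v_R².
√(D_R² + v_R²x²) = √(0.02106² + 0.006431² × 9.06²) = 0.06195; v_R² = 4.136e-05.
t = (0.06195 − 0.02106)/4.136e-05 = 989 days.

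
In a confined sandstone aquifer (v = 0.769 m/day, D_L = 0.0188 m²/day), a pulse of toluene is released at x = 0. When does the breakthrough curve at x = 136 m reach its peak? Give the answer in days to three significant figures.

For the 1D instantaneous-source solution, setting ∂C/∂t = 0 at fixed x gives v²t² + 2Dt − x² = 0, so t = (√(D² + v²x²) − D)/v².
√(D² + v²x²) = √(0.0188² + 0.769² × 136²) = 104.6; v² = 0.591361.
t = (104.6 − 0.0188)/0.591361 = 177 days (vs. the pure-advection estimate x/v = 177 d).

177 days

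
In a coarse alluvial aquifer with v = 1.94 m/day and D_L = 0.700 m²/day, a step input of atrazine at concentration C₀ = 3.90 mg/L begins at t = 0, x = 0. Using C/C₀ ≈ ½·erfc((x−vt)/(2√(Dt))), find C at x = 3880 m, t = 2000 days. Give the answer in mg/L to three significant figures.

1.95 mg/L

For a continuous step input, C/C₀ ≈ ½·erfc((x−vt)/(2√(Dt))).
vt = 1.94 × 2000 = 3880 m and 2√(Dt) = 2√(0.700 × 2000) = 74.83 m.
Argument (x−vt)/(2√(Dt)) = (3880 − 3880)/74.83 = 0; ½·erfc(0) = 0.5000.
C = 3.90 × 0.5000 = 1.95 mg/L.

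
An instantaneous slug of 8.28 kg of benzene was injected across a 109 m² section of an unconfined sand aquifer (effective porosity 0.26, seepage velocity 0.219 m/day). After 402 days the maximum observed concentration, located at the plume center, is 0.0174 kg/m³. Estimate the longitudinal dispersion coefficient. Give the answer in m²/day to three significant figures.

0.0558 m²/day

At the plume center C_max = M/(n_e·A·√(4πDt)), so D = M²/(4πt·(n_e·A·C_max)²).
n_e·A·C_max = 0.26 × 109 × 0.0174 = 0.4931 kg/m.
D = 8.28²/(4π × 402 × 0.4931²) = 0.0558 m²/day.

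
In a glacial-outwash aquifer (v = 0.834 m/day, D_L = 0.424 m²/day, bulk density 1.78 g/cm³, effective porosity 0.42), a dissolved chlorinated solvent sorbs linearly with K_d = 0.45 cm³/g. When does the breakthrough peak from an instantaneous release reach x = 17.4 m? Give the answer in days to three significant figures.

58.9 days

Retardation factor R = 1 + ρ_b·K_d/n = 1 + 1.78 × 0.45/0.42 = 2.907.
Sorption retards both mechanisms: v_R = v/R = 0.2869 m/day, D_R = D/R = 0.1459 m²/day.
Peak time from v_R²t² + 2D_R t − x² = 0: t = (√(D_R² + v_R²x²) − D_R)/v_R².
√(D_R² + v_R²x²) = √(0.1459² + 0.2869² × 17.4²) = 4.994; v_R² = 0.08231.
t = (4.994 − 0.1459)/0.08231 = 58.9 days.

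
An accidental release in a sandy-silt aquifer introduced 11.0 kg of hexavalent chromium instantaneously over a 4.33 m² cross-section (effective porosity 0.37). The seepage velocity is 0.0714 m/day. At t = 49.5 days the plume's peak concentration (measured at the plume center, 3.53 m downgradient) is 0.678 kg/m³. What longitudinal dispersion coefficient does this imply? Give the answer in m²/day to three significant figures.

0.165 m²/day

At the plume center C_max = M/(n_e·A·√(4πDt)), so D = M²/(4πt·(n_e·A·C_max)²).
n_e·A·C_max = 0.37 × 4.33 × 0.678 = 1.086 kg/m.
D = 11.0²/(4π × 49.5 × 1.086²) = 0.165 m²/day.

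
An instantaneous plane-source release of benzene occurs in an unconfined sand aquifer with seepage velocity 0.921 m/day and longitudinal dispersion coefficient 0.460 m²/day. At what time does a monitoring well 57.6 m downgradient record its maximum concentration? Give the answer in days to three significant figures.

For the 1D instantaneous-source solution, setting ∂C/∂t = 0 at fixed x gives v²t² + 2Dt − x² = 0, so t = (√(D² + v²x²) − D)/v².
√(D² + v²x²) = √(0.460² + 0.921² × 57.6²) = 53.05; v² = 0.848241.
t = (53.05 − 0.460)/0.848241 = 62.0 days (vs. the pure-advection estimate x/v = 62.5 d).

62.0 days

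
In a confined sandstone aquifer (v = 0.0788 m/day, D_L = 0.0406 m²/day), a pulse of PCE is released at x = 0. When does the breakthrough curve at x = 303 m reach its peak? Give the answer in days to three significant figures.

For the 1D instantaneous-source solution, setting ∂C/∂t = 0 at fixed x gives v²t² + 2Dt − x² = 0, so t = (√(D² + v²x²) − D)/v².
√(D² + v²x²) = √(0.0406² + 0.0788² × 303²) = 23.88; v² = 0.00620944.
t = (23.88 − 0.0406)/0.00620944 = 3840 days (vs. the pure-advection estimate x/v = 3850 d).

3840 days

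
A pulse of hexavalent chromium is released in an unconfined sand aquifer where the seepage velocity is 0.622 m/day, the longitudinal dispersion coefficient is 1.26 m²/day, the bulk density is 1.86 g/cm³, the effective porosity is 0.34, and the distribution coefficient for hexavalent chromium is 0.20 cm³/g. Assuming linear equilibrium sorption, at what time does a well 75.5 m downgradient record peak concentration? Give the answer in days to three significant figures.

247 days

Retardation factor R = 1 + ρ_b·K_d/n = 1 + 1.86 × 0.20/0.34 = 2.094.
Sorption retards both mechanisms: v_R = v/R = 0.2970 m/day, D_R = D/R = 0.6017 m²/day.
Peak time from v_R²t² + 2D_R t − x² = 0: t = (√(D_R² + v_R²x²) − D_R)/v_R².
√(D_R² + v_R²x²) = √(0.6017² + 0.2970² × 75.5²) = 22.43; v_R² = 0.08821.
t = (22.43 − 0.6017)/0.08821 = 247 days.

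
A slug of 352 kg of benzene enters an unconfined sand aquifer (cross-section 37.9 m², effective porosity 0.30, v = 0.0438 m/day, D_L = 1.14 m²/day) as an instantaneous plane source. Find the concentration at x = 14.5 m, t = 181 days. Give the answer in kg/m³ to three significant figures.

For an instantaneous plane source, C(x,t) = M/(n_e·A·√(4πDt)) · exp(−(x−vt)²/(4Dt)), with n_e·A the pore (flow) area.
Plume center vt = 0.0438 × 181 = 7.9278 m, so the well at 14.5 m is 6.5722 m downgradient of the peak.
√(4πDt) = 50.92 m, giving peak height M/(n_e·A·√(4πDt)) = 352/(0.30 × 37.9 × 50.92) = 0.6080 kg/m³.
(x−vt)²/(4Dt) = (6.5722)²/(4 × 1.14 × 181) = 0.05233; exp(−0.05233) = 0.9490.
C = 0.6080 × 0.9490 = 0.577 kg/m³.

0.577 kg/m³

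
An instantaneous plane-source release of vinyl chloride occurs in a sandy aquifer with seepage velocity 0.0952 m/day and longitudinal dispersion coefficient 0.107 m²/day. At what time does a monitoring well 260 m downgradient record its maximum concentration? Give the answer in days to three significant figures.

2720 days

For the 1D instantaneous-source solution, setting ∂C/∂t = 0 at fixed x gives v²t² + 2Dt − x² = 0, so t = (√(D² + v²x²) − D)/v².
√(D² + v²x²) = √(0.107² + 0.0952² × 260²) = 24.75; v² = 0.00906304.
t = (24.75 − 0.107)/0.00906304 = 2720 days (vs. the pure-advection estimate x/v = 2730 d).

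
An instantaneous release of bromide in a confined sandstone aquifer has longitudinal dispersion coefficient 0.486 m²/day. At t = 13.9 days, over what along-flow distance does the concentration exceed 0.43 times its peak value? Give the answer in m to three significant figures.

9.55 m

The plume is Gaussian with σ = √(2Dt) = √(2 × 0.486 × 13.9) = 3.676 m.
C/C_peak = exp(−Δx²/(2σ²)) = 0.43 ⇒ Δx = σ·√(−2 ln 0.43) = 3.676 × 1.299 = 4.775 m.
Width = 2Δx = 9.55 m.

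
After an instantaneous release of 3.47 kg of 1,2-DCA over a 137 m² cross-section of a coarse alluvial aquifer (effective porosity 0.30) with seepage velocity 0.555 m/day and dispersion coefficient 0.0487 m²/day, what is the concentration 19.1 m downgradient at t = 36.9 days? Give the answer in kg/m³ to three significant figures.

For an instantaneous plane source, C(x,t) = M/(n_e·A·√(4πDt)) · exp(−(x−vt)²/(4Dt)), with n_e·A the pore (flow) area.
Plume center vt = 0.555 × 36.9 = 20.4795 m, so the well at 19.1 m is 1.3795 m upgradient of the peak.
√(4πDt) = 4.752 m, giving peak height M/(n_e·A·√(4πDt)) = 3.47/(0.30 × 137 × 4.752) = 0.01777 kg/m³.
(x−vt)²/(4Dt) = (-1.3795)²/(4 × 0.0487 × 36.9) = 0.2647; exp(−0.2647) = 0.7674.
C = 0.01777 × 0.7674 = 0.0136 kg/m³.

0.0136 kg/m³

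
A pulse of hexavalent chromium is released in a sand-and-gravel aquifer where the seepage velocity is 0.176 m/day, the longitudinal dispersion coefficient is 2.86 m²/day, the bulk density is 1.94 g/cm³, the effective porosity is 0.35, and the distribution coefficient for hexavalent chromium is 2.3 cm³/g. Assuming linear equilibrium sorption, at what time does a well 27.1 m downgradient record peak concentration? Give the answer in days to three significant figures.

1200 days

Retardation factor R = 1 + ρ_b·K_d/n = 1 + 1.94 × 2.3/0.35 = 13.75.
Sorption retards both mechanisms: v_R = v/R = 0.01280 m/day, D_R = D/R = 0.2080 m²/day.
Peak time from v_R²t² + 2D_R t − x² = 0: t = (√(D_R² + v_R²x²) − D_R)/v_R².
√(D_R² + v_R²x²) = √(0.2080² + 0.01280² × 27.1²) = 0.4045; v_R² = 0.0001638.
t = (0.4045 − 0.2080)/0.0001638 = 1200 days.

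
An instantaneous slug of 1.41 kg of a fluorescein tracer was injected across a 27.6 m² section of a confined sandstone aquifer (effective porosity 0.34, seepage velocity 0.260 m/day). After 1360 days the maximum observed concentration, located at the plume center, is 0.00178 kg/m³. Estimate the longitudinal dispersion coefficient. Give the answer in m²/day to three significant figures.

0.417 m²/day

At the plume center C_max = M/(n_e·A·√(4πDt)), so D = M²/(4πt·(n_e·A·C_max)²).
n_e·A·C_max = 0.34 × 27.6 × 0.00178 = 0.01670 kg/m.
D = 1.41²/(4π × 1360 × 0.01670²) = 0.417 m²/day.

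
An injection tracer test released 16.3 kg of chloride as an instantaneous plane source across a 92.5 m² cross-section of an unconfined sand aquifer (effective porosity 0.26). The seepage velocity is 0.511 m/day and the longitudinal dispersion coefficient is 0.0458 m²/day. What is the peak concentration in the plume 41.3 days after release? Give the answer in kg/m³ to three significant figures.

0.139 kg/m³

The peak of an instantaneous 1D plume sits at x = vt; there the Gaussian factor is 1 and C_max = M/(n_e·A·√(4πDt)), where n_e·A is the pore area the mass is dissolved in.
√(4πDt) = √(4π × 0.0458 × 41.3) = 4.875 m, so C_max = 16.3/(0.26 × 92.5 × 4.875) = 0.139 kg/m³.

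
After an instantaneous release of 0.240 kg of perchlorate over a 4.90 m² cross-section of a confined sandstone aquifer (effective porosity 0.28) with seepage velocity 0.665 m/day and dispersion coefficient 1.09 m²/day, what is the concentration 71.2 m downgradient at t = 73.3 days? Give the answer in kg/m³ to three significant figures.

0.00114 kg/m³

For an instantaneous plane source, C(x,t) = M/(n_e·A·√(4πDt)) · exp(−(x−vt)²/(4Dt)), with n_e·A the pore (flow) area.
Plume center vt = 0.665 × 73.3 = 48.7445 m, so the well at 71.2 m is 22.4555 m downgradient of the peak.
√(4πDt) = 31.69 m, giving peak height M/(n_e·A·√(4πDt)) = 0.240/(0.28 × 4.90 × 31.69) = 0.005520 kg/m³.
(x−vt)²/(4Dt) = (22.4555)²/(4 × 1.09 × 73.3) = 1.578; exp(−1.578) = 0.2064.
C = 0.005520 × 0.2064 = 0.00114 kg/m³.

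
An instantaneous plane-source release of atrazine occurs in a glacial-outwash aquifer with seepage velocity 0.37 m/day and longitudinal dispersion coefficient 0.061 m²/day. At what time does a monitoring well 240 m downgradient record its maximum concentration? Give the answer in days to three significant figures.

For the 1D instantaneous-source solution, setting ∂C/∂t = 0 at fixed x gives v²t² + 2Dt − x² = 0, so t = (√(D² + v²x²) − D)/v².
√(D² + v²x²) = √(0.061² + 0.37² × 240²) = 88.80; v² = 0.1369.
t = (88.80 − 0.061)/0.1369 = 648 days (vs. the pure-advection estimate x/v = 649 d).

648 days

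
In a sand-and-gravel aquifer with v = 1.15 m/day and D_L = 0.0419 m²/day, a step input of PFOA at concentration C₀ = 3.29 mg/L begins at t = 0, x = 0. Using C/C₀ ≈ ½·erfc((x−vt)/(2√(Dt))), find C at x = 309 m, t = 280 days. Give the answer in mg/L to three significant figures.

3.28 mg/L

For a continuous step input, C/C₀ ≈ ½·erfc((x−vt)/(2√(Dt))).
vt = 1.15 × 280 = 322 m and 2√(Dt) = 2√(0.0419 × 280) = 6.850 m.
Argument (x−vt)/(2√(Dt)) = (309 − 322)/6.850 = -1.898; ½·erfc(-1.898) = 0.9964.
C = 3.29 × 0.9964 = 3.28 mg/L.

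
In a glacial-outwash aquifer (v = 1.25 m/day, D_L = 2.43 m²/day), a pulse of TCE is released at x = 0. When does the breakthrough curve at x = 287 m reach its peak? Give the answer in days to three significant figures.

For the 1D instantaneous-source solution, setting ∂C/∂t = 0 at fixed x gives v²t² + 2Dt − x² = 0, so t = (√(D² + v²x²) − D)/v².
√(D² + v²x²) = √(2.43² + 1.25² × 287²) = 358.8; v² = 1.5625.
t = (358.8 − 2.43)/1.5625 = 228 days (vs. the pure-advection estimate x/v = 230 d).

228 days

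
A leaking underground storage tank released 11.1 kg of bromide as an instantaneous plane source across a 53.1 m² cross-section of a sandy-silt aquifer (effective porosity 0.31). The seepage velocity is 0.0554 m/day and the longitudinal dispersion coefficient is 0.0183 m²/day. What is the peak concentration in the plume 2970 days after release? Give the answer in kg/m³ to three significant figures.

0.0258 kg/m³

The peak of an instantaneous 1D plume sits at x = vt; there the Gaussian factor is 1 and C_max = M/(n_e·A·√(4πDt)), where n_e·A is the pore area the mass is dissolved in.
√(4πDt) = √(4π × 0.0183 × 2970) = 26.13 m, so C_max = 11.1/(0.31 × 53.1 × 26.13) = 0.0258 kg/m³.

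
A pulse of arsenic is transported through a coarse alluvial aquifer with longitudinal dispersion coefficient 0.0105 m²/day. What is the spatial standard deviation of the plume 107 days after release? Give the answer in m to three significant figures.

Dispersive spreading gives a Gaussian with σ² = 2Dt; advection only shifts the center.
σ = √(2 × 0.0105 × 107) = 1.50 m.

1.50 m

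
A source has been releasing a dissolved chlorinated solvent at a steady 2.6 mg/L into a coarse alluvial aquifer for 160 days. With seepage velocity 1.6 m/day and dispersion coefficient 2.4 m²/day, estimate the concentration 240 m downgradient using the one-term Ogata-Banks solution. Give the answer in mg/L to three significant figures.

1.87 mg/L

For a continuous step input, C/C₀ ≈ ½·erfc((x−vt)/(2√(Dt))).
vt = 1.6 × 160 = 256 m and 2√(Dt) = 2√(2.4 × 160) = 39.19 m.
Argument (x−vt)/(2√(Dt)) = (240 − 256)/39.19 = -0.4083; ½·erfc(-0.4083) = 0.7182.
C = 2.6 × 0.7182 = 1.87 mg/L.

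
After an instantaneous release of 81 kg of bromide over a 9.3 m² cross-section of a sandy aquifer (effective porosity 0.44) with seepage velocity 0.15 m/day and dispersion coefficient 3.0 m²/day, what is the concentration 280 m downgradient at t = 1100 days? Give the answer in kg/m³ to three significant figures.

For an instantaneous plane source, C(x,t) = M/(n_e·A·√(4πDt)) · exp(−(x−vt)²/(4Dt)), with n_e·A the pore (flow) area.
Plume center vt = 0.15 × 1100 = 165 m, so the well at 280 m is 115 m downgradient of the peak.
√(4πDt) = 203.6 m, giving peak height M/(n_e·A·√(4πDt)) = 81/(0.44 × 9.3 × 203.6) = 0.09722 kg/m³.
(x−vt)²/(4Dt) = (115)²/(4 × 3.0 × 1100) = 1.002; exp(−1.002) = 0.3671.
C = 0.09722 × 0.3671 = 0.0357 kg/m³.

0.0357 kg/m³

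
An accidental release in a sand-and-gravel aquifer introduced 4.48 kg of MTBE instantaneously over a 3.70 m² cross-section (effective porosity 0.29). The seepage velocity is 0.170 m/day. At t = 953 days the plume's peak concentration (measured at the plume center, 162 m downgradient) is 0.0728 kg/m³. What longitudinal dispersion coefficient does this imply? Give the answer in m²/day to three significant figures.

0.275 m²/day

At the plume center C_max = M/(n_e·A·√(4πDt)), so D = M²/(4πt·(n_e·A·C_max)²).
n_e·A·C_max = 0.29 × 3.70 × 0.0728 = 0.07811 kg/m.
D = 4.48²/(4π × 953 × 0.07811²) = 0.275 m²/day.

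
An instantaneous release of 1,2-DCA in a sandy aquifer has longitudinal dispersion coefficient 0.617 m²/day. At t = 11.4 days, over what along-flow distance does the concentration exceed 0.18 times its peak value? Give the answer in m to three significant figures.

13.9 m

The plume is Gaussian with σ = √(2Dt) = √(2 × 0.617 × 11.4) = 3.751 m.
C/C_peak = exp(−Δx²/(2σ²)) = 0.18 ⇒ Δx = σ·√(−2 ln 0.18) = 3.751 × 1.852 = 6.947 m.
Width = 2Δx = 13.9 m.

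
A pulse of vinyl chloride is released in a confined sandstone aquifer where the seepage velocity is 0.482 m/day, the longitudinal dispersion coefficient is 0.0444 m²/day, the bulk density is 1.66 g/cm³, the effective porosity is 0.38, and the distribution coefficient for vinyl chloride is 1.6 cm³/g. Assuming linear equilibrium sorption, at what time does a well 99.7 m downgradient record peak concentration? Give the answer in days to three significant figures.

Retardation factor R = 1 + ρ_b·K_d/n = 1 + 1.66 × 1.6/0.38 = 7.989.
Sorption retards both mechanisms: v_R = v/R = 0.06033 m/day, D_R = D/R = 0.005558 m²/day.
Peak time from v_R²t² + 2D_R t − x² = 0: t = (√(D_R² + v_R²x²) − D_R)/v_R².
√(D_R² + v_R²x²) = √(0.005558² + 0.06033² × 99.7²) = 6.015; v_R² = 0.003640.
t = (6.015 − 0.005558)/0.003640 = 1650 days.

1650 days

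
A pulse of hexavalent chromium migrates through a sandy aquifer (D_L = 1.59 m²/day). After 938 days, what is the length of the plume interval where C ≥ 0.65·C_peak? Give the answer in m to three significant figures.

The plume is Gaussian with σ = √(2Dt) = √(2 × 1.59 × 938) = 54.62 m.
C/C_peak = exp(−Δx²/(2σ²)) = 0.65 ⇒ Δx = σ·√(−2 ln 0.65) = 54.62 × 0.9282 = 50.70 m.
Width = 2Δx = 101 m.

101 m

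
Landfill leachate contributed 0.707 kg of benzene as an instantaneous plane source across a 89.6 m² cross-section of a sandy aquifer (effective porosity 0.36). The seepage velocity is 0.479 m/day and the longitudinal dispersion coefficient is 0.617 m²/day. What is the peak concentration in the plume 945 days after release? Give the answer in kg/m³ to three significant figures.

The peak of an instantaneous 1D plume sits at x = vt; there the Gaussian factor is 1 and C_max = M/(n_e·A·√(4πDt)), where n_e·A is the pore area the mass is dissolved in.
√(4πDt) = √(4π × 0.617 × 945) = 85.60 m, so C_max = 0.707/(0.36 × 89.6 × 85.60) = 0.000256 kg/m³.

0.000256 kg/m³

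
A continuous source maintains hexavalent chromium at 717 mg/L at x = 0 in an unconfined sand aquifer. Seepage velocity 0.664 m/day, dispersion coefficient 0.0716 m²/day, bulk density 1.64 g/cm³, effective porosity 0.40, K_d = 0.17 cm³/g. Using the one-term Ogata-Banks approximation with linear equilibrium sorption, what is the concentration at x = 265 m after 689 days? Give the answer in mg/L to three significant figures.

Retardation factor R = 1 + ρ_b·K_d/n = 1 + 1.64 × 0.17/0.40 = 1.697.
Sorption retards both mechanisms: v_R = v/R = 0.3913 m/day, D_R = D/R = 0.04219 m²/day.
v_R·t = 0.3913 × 689 = 269.6057 m; 2√(D_R t) = 10.78 m; argument = (265 − 269.6057)/10.78 = -0.4272.
C = C₀ × ½·erfc(-0.4272) = 717 × 0.7271 = 521 mg/L.

521 mg/L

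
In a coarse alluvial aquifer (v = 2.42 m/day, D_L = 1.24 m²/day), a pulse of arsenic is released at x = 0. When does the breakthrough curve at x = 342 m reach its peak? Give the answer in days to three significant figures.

141 days

For the 1D instantaneous-source solution, setting ∂C/∂t = 0 at fixed x gives v²t² + 2Dt − x² = 0, so t = (√(D² + v²x²) − D)/v².
√(D² + v²x²) = √(1.24² + 2.42² × 342²) = 827.6; v² = 5.8564.
t = (827.6 − 1.24)/5.8564 = 141 days (vs. the pure-advection estimate x/v = 141 d).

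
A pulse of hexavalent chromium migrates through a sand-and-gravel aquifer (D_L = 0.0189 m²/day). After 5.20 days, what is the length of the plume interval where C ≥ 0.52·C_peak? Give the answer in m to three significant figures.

The plume is Gaussian with σ = √(2Dt) = √(2 × 0.0189 × 5.20) = 0.4434 m.
C/C_peak = exp(−Δx²/(2σ²)) = 0.52 ⇒ Δx = σ·√(−2 ln 0.52) = 0.4434 × 1.144 = 0.5072 m.
Width = 2Δx = 1.01 m.

1.01 m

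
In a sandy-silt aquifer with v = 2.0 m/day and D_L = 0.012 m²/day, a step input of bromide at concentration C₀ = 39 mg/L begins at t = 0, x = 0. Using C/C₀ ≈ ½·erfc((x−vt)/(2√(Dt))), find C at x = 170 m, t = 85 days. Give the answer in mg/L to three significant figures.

19.5 mg/L

For a continuous step input, C/C₀ ≈ ½·erfc((x−vt)/(2√(Dt))).
vt = 2.0 × 85 = 170 m and 2√(Dt) = 2√(0.012 × 85) = 2.020 m.
Argument (x−vt)/(2√(Dt)) = (170 − 170)/2.020 = 0; ½·erfc(0) = 0.5000.
C = 39 × 0.5000 = 19.5 mg/L.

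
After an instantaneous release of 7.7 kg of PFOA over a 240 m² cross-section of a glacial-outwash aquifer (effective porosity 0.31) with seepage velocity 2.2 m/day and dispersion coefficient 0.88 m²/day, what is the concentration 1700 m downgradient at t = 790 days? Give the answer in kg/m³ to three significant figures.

For an instantaneous plane source, C(x,t) = M/(n_e·A·√(4πDt)) · exp(−(x−vt)²/(4Dt)), with n_e·A the pore (flow) area.
Plume center vt = 2.2 × 790 = 1738 m, so the well at 1700 m is 38 m upgradient of the peak.
√(4πDt) = 93.47 m, giving peak height M/(n_e·A·√(4πDt)) = 7.7/(0.31 × 240 × 93.47) = 0.001107 kg/m³.
(x−vt)²/(4Dt) = (-38)²/(4 × 0.88 × 790) = 0.5193; exp(−0.5193) = 0.5949.
C = 0.001107 × 0.5949 = 0.000659 kg/m³.

0.000659 kg/m³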